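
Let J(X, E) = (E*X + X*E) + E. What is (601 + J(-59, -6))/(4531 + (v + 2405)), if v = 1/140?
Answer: 182420/971041 ≈ 0.18786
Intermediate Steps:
J(X, E) = E + 2*E*X (J(X, E) = (E*X + E*X) + E = 2*E*X + E = E + 2*E*X)
v = 1/140 ≈ 0.0071429
(601 + J(-59, -6))/(4531 + (v + 2405)) = (601 - 6*(1 + 2*(-59)))/(4531 + (1/140 + 2405)) = (601 - 6*(1 - 118))/(4531 + 336701/140) = (601 - 6*(-117))/(971041/140) = (601 + 702)*(140/971041) = 1303*(140/971041) = 182420/971041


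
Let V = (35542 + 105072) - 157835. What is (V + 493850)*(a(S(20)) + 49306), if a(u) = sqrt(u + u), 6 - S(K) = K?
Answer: 23500669474 + 953258*I*sqrt(7) ≈ 2.3501e+10 + 2.5221e+6*I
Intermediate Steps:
S(K) = 6 - K
a(u) = sqrt(2)*sqrt(u) (a(u) = sqrt(2*u) = sqrt(2)*sqrt(u))
V = -17221 (V = 140614 - 157835 = -17221)
(V + 493850)*(a(S(20)) + 49306) = (-17221 + 493850)*(sqrt(2)*sqrt(6 - 1*20) + 49306) = 476629*(sqrt(2)*sqrt(6 - 20) + 49306) = 476629*(sqrt(2)*sqrt(-14) + 49306) = 476629*(sqrt(2)*(I*sqrt(14)) + 49306) = 476629*(2*I*sqrt(7) + 49306) = 476629*(49306 + 2*I*sqrt(7)) = 23500669474 + 953258*I*sqrt(7)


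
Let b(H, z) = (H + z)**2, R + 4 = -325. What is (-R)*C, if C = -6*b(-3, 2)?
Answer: -1974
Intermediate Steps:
R = -329 (R = -4 - 325 = -329)
C = -6 (C = -6*(-3 + 2)**2 = -6*(-1)**2 = -6*1 = -6)
(-R)*C = -1*(-329)*(-6) = 329*(-6) = -1974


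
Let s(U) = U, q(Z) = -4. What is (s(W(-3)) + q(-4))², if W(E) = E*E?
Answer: 25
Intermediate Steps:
W(E) = E²
(s(W(-3)) + q(-4))² = ((-3)² - 4)² = (9 - 4)² = 5² = 25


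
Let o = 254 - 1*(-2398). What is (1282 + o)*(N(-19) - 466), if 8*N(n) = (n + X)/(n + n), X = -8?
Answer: -278599979/152 ≈ -1.8329e+6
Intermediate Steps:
o = 2652 (o = 254 + 2398 = 2652)
N(n) = (-8 + n)/(16*n) (N(n) = ((n - 8)/(n + n))/8 = ((-8 + n)/((2*n)))/8 = ((-8 + n)*(1/(2*n)))/8 = ((-8 + n)/(2*n))/8 = (-8 + n)/(16*n))
(1282 + o)*(N(-19) - 466) = (1282 + 2652)*((1/16)*(-8 - 19)/(-19) - 466) = 3934*((1/16)*(-1/19)*(-27) - 466) = 3934*(27/304 - 466) = 3934*(-141637/304) = -278599979/152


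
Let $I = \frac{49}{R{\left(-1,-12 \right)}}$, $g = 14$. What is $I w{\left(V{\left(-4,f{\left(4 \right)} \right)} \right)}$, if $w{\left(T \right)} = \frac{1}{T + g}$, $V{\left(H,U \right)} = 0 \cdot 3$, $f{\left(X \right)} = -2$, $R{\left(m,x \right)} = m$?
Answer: $- \frac{7}{2} \approx -3.5$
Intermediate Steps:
$V{\left(H,U \right)} = 0$
$I = -49$ ($I = \frac{49}{-1} = 49 \left(-1\right) = -49$)
$w{\left(T \right)} = \frac{1}{14 + T}$ ($w{\left(T \right)} = \frac{1}{T + 14} = \frac{1}{14 + T}$)
$I w{\left(V{\left(-4,f{\left(4 \right)} \right)} \right)} = - \frac{49}{14 + 0} = - \frac{49}{14} = \left(-49\right) \frac{1}{14} = - \frac{7}{2}$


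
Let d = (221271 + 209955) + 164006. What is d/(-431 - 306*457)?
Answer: -595232/140273 ≈ -4.2434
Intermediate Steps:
d = 595232 (d = 431226 + 164006 = 595232)
d/(-431 - 306*457) = 595232/(-431 - 306*457) = 595232/(-431 - 139842) = 595232/(-140273) = 595232*(-1/140273) = -595232/140273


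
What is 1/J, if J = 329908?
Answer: 1/329908 ≈ 3.0311e-6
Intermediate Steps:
1/J = 1/329908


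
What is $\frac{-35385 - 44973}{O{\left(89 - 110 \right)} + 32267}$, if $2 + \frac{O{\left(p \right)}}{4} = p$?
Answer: $- \frac{26786}{10725} \approx -2.4975$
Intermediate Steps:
$O{\left(p \right)} = -8 + 4 p$
$\frac{-35385 - 44973}{O{\left(89 - 110 \right)} + 32267} = \frac{-35385 - 44973}{\left(-8 + 4 \left(89 - 110\right)\right) + 32267} = - \frac{80358}{\left(-8 + 4 \left(-21\right)\right) + 32267} = - \frac{80358}{\left(-8 - 84\right) + 32267} = - \frac{80358}{-92 + 32267} = - \frac{80358}{32175} = \left(-80358\right) \frac{1}{32175} = - \frac{26786}{10725}$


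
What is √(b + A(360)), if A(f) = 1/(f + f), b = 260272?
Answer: √936979205/60 ≈ 510.17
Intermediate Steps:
A(f) = 1/(2*f)
√(b + A(360)) = √(260272 + (½)/360) = √(260272 + (½)*(1/360)) = √(260272 + 1/720) = √(187395841/720) = √936979205/60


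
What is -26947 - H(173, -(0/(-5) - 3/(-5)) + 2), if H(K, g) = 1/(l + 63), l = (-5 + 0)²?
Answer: -2371337/88 ≈ -26947.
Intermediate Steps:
l = 25 (l = (-5)² = 25)
H(K, g) = 1/88 (H(K, g) = 1/(25 + 63) = 1/88)
-26947 - H(173, -(0/(-5) - 3/(-5)) + 2) = -26947 - 1*1/88 = -26947 - 1/88 = -2371337/88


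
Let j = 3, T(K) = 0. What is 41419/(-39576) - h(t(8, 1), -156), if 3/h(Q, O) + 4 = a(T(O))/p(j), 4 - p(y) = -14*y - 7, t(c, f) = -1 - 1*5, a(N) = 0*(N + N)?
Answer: -121/408 ≈ -0.29657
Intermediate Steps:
a(N) = 0 (a(N) = 0*(2*N) = 0)
t(c, f) = -6 (t(c, f) = -1 - 5 = -6)
p(y) = 11 + 14*y (p(y) = 4 - (-14*y - 7) = 4 - (-7 - 14*y) = 4 + (7 + 14*y) = 11 + 14*y)
h(Q, O) = -3/4 (h(Q, O) = 3/(-4 + 0/(11 + 14*3)) = 3/(-4 + 0/(11 + 42)) = 3/(-4 + 0/53) = 3/(-4 + 0*(1/53)) = 3/(-4 + 0) = 3/(-4) = 3*(-1/4) = -3/4)
41419/(-39576) - h(t(8, 1), -156) = 41419/(-39576) - 1*(-3/4) = 41419*(-1/39576) + 3/4 = -427/408 + 3/4 = -121/408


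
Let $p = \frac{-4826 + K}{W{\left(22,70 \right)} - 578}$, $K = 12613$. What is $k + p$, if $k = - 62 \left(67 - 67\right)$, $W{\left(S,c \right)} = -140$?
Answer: $- \frac{7787}{718} \approx -10.845$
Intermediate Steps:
$k = 0$ ($k = \left(-62\right) 0 = 0$)
$p = - \frac{7787}{718}$ ($p = \frac{-4826 + 12613}{-140 - 578} = \frac{7787}{-718} = 7787 \left(- \frac{1}{718}\right) = - \frac{7787}{718} \approx -10.845$)
$k + p = 0 - \frac{7787}{718} = - \frac{7787}{718}$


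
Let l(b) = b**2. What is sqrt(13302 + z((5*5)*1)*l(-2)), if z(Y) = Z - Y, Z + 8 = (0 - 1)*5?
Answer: 5*sqrt(526) ≈ 114.67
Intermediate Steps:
Z = -13 (Z = -8 + (0 - 1)*5 = -8 - 1*5 = -8 - 5 = -13)
z(Y) = -13 - Y
sqrt(13302 + z((5*5)*1)*l(-2)) = sqrt(13302 + (-13 - 5*5)*(-2)**2) = sqrt(13302 + (-13 - 25)*4) = sqrt(13302 - 38*4) = sqrt(13302 - 152) = sqrt(13150) = 5*sqrt(526)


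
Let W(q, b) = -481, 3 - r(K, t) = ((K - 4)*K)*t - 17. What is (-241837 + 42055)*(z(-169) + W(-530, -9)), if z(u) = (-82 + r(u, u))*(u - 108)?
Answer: 273432630812616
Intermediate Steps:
r(K, t) = 20 - K*t*(-4 + K) (r(K, t) = 3 - (((K - 4)*K)*t - 17) = 3 - (((-4 + K)*K)*t - 17) = 3 - ((K*(-4 + K))*t - 17) = 3 - (K*t*(-4 + K) - 17) = 3 - (-17 + K*t*(-4 + K)) = 3 + (17 - K*t*(-4 + K)) = 20 - K*t*(-4 + K))
z(u) = (-108 + u)*(-62 - u³ + 4*u²) (z(u) = (-82 + (20 - u*u² + 4*u*u))*(u - 108) = (-82 + (20 - u³ + 4*u²))*(-108 + u) = (-62 - u³ + 4*u²)*(-108 + u) = (-108 + u)*(-62 - u³ + 4*u²))
(-241837 + 42055)*(z(-169) + W(-530, -9)) = (-241837 + 42055)*((6696 - 1*(-169)⁴ - 432*(-169)² - 62*(-169) + 112*(-169)³) - 481) = -199782*((6696 - 1*815730721 - 432*28561 + 10478 + 112*(-4826809)) - 481) = -199782*((6696 - 815730721 - 12338352 + 10478 - 540602608) - 481) = -199782*(-1368654507 - 481) = -199782*(-1368654988) = 273432630812616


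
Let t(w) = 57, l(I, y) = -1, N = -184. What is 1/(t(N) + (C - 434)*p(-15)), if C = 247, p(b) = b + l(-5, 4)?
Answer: 1/3049 ≈ 0.00032798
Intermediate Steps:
p(b) = -1 + b (p(b) = b - 1 = -1 + b)
1/(t(N) + (C - 434)*p(-15)) = 1/(57 + (247 - 434)*(-1 - 15)) = 1/(57 - 187*(-16)) = 1/(57 + 2992) = 1/3049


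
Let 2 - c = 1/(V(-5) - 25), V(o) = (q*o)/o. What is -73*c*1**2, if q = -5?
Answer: -4453/30 ≈ -148.43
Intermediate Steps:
V(o) = -5 (V(o) = (-5*o)/o = -5)
c = 61/30 (c = 2 - 1/(-5 - 25) = 2 - 1/(-30) = 2 - 1*(-1/30) = 2 + 1/30 = 61/30 ≈ 2.0333)
-73*c*1**2 = -73*61/30*1**2 = -4453/30*1 = -4453/30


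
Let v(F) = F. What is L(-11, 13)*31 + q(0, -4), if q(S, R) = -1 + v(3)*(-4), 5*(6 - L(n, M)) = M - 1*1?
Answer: 493/5 ≈ 98.600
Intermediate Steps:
L(n, M) = 31/5 - M/5 (L(n, M) = 6 - (M - 1*1)/5 = 6 - (M - 1)/5 = 6 - (-1 + M)/5 = 6 + (⅕ - M/5) = 31/5 - M/5)
q(S, R) = -13 (q(S, R) = -1 + 3*(-4) = -1 - 12 = -13)
L(-11, 13)*31 + q(0, -4) = (31/5 - ⅕*13)*31 - 13 = (31/5 - 13/5)*31 - 13 = (18/5)*31 - 13 = 558/5 - 13 = 493/5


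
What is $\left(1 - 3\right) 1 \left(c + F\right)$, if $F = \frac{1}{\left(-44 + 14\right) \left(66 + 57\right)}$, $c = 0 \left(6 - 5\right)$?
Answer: $\frac{1}{1845} \approx 0.00054201$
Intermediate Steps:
$c = 0$ ($c = 0 \cdot 1 = 0$)
$F = - \frac{1}{3690}$ ($F = \frac{1}{\left(-30\right) 123} = \frac{1}{-3690} = - \frac{1}{3690} \approx -0.000271$)
$\left(1 - 3\right) 1 \left(c + F\right) = \left(1 - 3\right) 1 \left(0 - \frac{1}{3690}\right) = \left(-2\right) 1 \left(- \frac{1}{3690}\right) = \left(-2\right) \left(- \frac{1}{3690}\right) = \frac{1}{1845}$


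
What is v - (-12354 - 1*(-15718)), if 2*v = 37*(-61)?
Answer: -8985/2 ≈ -4492.5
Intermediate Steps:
v = -2257/2 (v = (37*(-61))/2 = (½)*(-2257) = -2257/2 ≈ -1128.5)
v - (-12354 - 1*(-15718)) = -2257/2 - (-12354 - 1*(-15718)) = -2257/2 - (-12354 + 15718) = -2257/2 - 1*3364 = -2257/2 - 3364 = -8985/2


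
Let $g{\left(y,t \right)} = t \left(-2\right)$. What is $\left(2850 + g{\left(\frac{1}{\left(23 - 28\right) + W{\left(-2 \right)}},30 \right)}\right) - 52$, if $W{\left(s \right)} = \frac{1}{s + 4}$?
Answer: $2738$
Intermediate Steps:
$W{\left(s \right)} = \frac{1}{4 + s}$
$g{\left(y,t \right)} = - 2 t$
$\left(2850 + g{\left(\frac{1}{\left(23 - 28\right) + W{\left(-2 \right)}},30 \right)}\right) - 52 = \left(2850 - 60\right) - 52 = 2790 - 52 = 2738$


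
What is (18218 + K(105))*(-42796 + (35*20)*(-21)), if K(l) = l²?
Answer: -1681355528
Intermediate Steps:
(18218 + K(105))*(-42796 + (35*20)*(-21)) = (18218 + 105²)*(-42796 + (35*20)*(-21)) = (18218 + 11025)*(-42796 + 700*(-21)) = 29243*(-42796 - 14700) = 29243*(-57496) = -1681355528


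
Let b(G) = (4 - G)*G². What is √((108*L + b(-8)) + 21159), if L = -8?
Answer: √21063 ≈ 145.13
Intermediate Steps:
b(G) = G²*(4 - G)
√((108*L + b(-8)) + 21159) = √((108*(-8) + (-8)²*(4 - 1*(-8))) + 21159) = √((-864 + 64*(4 + 8)) + 21159) = √((-864 + 64*12) + 21159) = √((-864 + 768) + 21159) = √(-96 + 21159) = √21063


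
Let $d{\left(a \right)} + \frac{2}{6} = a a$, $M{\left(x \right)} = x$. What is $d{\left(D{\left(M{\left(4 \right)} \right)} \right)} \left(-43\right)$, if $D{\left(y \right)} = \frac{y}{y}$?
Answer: $- \frac{86}{3} \approx -28.667$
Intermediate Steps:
$D{\left(y \right)} = 1$
$d{\left(a \right)} = - \frac{1}{3} + a^{2}$ ($d{\left(a \right)} = - \frac{1}{3} + a a = - \frac{1}{3} + a^{2}$)
$d{\left(D{\left(M{\left(4 \right)} \right)} \right)} \left(-43\right) = \left(- \frac{1}{3} + 1^{2}\right) \left(-43\right) = \left(- \frac{1}{3} + 1\right) \left(-43\right) = \frac{2}{3} \left(-43\right) = - \frac{86}{3}$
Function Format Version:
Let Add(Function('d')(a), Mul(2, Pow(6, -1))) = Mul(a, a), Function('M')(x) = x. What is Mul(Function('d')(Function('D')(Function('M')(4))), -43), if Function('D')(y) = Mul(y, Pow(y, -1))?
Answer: Rational(-86, 3) ≈ -28.667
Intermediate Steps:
Function('D')(y) = 1
Function('d')(a) = Add(Rational(-1, 3), Pow(a, 2)) (Function('d')(a) = Add(Rational(-1, 3), Mul(a, a)) = Add(Rational(-1, 3), Pow(a, 2)))
Mul(Function('d')(Function('D')(Function('M')(4))), -43) = Mul(Add(Rational(-1, 3), Pow(1, 2)), -43) = Mul(Add(Rational(-1, 3), 1), -43) = Mul(Rational(2, 3), -43) = Rational(-86, 3)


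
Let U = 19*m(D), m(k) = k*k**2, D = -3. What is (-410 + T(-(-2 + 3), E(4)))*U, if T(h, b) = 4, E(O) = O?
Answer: 208278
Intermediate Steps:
m(k) = k**3
U = -513 (U = 19*(-3)**3 = 19*(-27) = -513)
(-410 + T(-(-2 + 3), E(4)))*U = (-410 + 4)*(-513) = -406*(-513) = 208278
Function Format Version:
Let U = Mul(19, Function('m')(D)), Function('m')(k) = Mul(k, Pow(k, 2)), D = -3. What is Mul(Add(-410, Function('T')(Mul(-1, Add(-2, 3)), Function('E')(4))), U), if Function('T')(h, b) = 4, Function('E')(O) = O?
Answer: 208278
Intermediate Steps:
Function('m')(k) = Pow(k, 3)
U = -513 (U = Mul(19, Pow(-3, 3)) = Mul(19, -27) = -513)
Mul(Add(-410, Function('T')(Mul(-1, Add(-2, 3)), Function('E')(4))), U) = Mul(Add(-410, 4), -513) = Mul(-406, -513) = 208278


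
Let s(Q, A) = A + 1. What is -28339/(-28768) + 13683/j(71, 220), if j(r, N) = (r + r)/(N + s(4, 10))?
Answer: 45466570901/2042528 ≈ 22260.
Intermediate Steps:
s(Q, A) = 1 + A
j(r, N) = 2*r/(11 + N) (j(r, N) = (r + r)/(N + (1 + 10)) = (2*r)/(N + 11) = (2*r)/(11 + N) = 2*r/(11 + N))
-28339/(-28768) + 13683/j(71, 220) = -28339/(-28768) + 13683/((2*71/(11 + 220))) = -28339*(-1/28768) + 13683/((2*71/231)) = 28339/28768 + 13683/((2*71*(1/231))) = 28339/28768 + 13683/(142/231) = 28339/28768 + 13683*(231/142) = 28339/28768 + 3160773/142 = 45466570901/2042528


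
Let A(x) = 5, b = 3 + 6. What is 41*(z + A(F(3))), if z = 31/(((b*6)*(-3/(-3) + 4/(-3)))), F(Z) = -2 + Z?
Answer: 2419/18 ≈ 134.39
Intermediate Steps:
b = 9
z = -31/18 (z = 31/(((9*6)*(-3/(-3) + 4/(-3)))) = 31/((54*(-3*(-⅓) + 4*(-⅓)))) = 31/((54*(1 - 4/3))) = 31/((54*(-⅓))) = 31/(-18) = 31*(-1/18) = -31/18 ≈ -1.7222)
41*(z + A(F(3))) = 41*(-31/18 + 5) = 41*(59/18) = 2419/18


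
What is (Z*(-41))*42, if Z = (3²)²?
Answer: -139482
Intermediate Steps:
Z = 81 (Z = 9² = 81)
(Z*(-41))*42 = (81*(-41))*42 = -3321*42 = -139482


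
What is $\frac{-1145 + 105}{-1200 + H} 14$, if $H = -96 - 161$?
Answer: $\frac{14560}{1457} \approx 9.9931$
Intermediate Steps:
$H = -257$
$\frac{-1145 + 105}{-1200 + H} 14 = \frac{-1145 + 105}{-1200 - 257} \cdot 14 = - \frac{1040}{-1457} \cdot 14 = \left(-1040\right) \left(- \frac{1}{1457}\right) 14 = \frac{1040}{1457} \cdot 14 = \frac{14560}{1457}$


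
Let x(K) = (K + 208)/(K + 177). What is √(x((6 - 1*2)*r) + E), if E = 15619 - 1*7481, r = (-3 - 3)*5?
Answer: √26445378/57 ≈ 90.219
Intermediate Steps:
r = -30 (r = -6*5 = -30)
x(K) = (208 + K)/(177 + K)
E = 8138 (E = 15619 - 7481 = 8138)
√(x((6 - 1*2)*r) + E) = √((208 + (6 - 1*2)*(-30))/(177 + (6 - 1*2)*(-30)) + 8138) = √((208 + (6 - 2)*(-30))/(177 + (6 - 2)*(-30)) + 8138) = √((208 + 4*(-30))/(177 + 4*(-30)) + 8138) = √((208 - 120)/(177 - 120) + 8138) = √(88/57 + 8138) = √(463954/57) = √26445378/57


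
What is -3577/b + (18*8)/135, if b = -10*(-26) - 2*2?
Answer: -49559/3840 ≈ -12.906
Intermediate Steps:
b = 256 (b = 260 - 4 = 256)
-3577/b + (18*8)/135 = -3577/256 + (18*8)/135 = -3577*1/256 + 144*(1/135) = -3577/256 + 16/15 = -49559/3840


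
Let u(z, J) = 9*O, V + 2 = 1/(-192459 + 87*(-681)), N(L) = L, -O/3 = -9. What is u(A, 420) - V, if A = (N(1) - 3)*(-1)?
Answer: 61667971/251706 ≈ 245.00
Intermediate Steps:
O = 27 (O = -3*(-9) = 27)
V = -503413/251706 (V = -2 + 1/(-192459 + 87*(-681)) = -2 + 1/(-192459 - 59247) = -2 + 1/(-251706) = -2 - 1/251706 = -503413/251706 ≈ -2.0000)
A = 2 (A = (1 - 3)*(-1) = -2*(-1) = 2)
u(z, J) = 243 (u(z, J) = 9*27 = 243)
u(A, 420) - V = 243 - 1*(-503413/251706) = 243 + 503413/251706 = 61667971/251706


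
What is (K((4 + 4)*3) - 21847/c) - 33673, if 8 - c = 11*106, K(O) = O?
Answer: -38943695/1158 ≈ -33630.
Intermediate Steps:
c = -1158 (c = 8 - 11*106 = 8 - 1*1166 = 8 - 1166 = -1158)
(K((4 + 4)*3) - 21847/c) - 33673 = ((4 + 4)*3 - 21847/(-1158)) - 33673 = (8*3 - 21847*(-1/1158)) - 33673 = (24 + 21847/1158) - 33673 = 49639/1158 - 33673 = -38943695/1158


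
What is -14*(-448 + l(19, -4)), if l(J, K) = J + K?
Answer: 6062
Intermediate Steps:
-14*(-448 + l(19, -4)) = -14*(-448 + (19 - 4)) = -14*(-448 + 15) = -14*(-433) = 6062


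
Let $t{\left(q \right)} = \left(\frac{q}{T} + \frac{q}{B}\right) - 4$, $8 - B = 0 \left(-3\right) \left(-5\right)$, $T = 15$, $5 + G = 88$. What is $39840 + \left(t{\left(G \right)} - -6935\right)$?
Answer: $\frac{5614429}{120} \approx 46787.0$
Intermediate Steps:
$G = 83$ ($G = -5 + 88 = 83$)
$B = 8$ ($B = 8 - 0 \left(-3\right) \left(-5\right) = 8 - 0 \left(-5\right) = 8 - 0 = 8 + 0 = 8$)
$t{\left(q \right)} = -4 + \frac{23 q}{120}$ ($t{\left(q \right)} = \left(\frac{q}{15} + \frac{q}{8}\right) - 4 = \frac{23 q}{120} - 4 = -4 + \frac{23 q}{120}$)
$39840 + \left(t{\left(G \right)} - -6935\right) = 39840 + \left(\left(-4 + \frac{23}{120} \cdot 83\right) - -6935\right) = 39840 + \left(\left(-4 + \frac{1909}{120}\right) + 6935\right) = 39840 + \left(\frac{1429}{120} + 6935\right) = 39840 + \frac{833629}{120} = \frac{5614429}{120}$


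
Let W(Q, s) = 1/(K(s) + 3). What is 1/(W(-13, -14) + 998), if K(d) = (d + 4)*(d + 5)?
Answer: 93/92815 ≈ 0.0010020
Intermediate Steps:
K(d) = (4 + d)*(5 + d)
W(Q, s) = 1/(23 + s² + 9*s) (W(Q, s) = 1/((20 + s² + 9*s) + 3) = 1/(23 + s² + 9*s))
1/(W(-13, -14) + 998) = 1/(1/(23 + (-14)² + 9*(-14)) + 998) = 1/(1/(23 + 196 - 126) + 998) = 1/(1/93 + 998) = 1/(92815/93) = 93/92815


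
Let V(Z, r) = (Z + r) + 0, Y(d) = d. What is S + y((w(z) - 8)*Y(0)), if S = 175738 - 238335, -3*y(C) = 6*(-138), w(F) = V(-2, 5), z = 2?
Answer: -62321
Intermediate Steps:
V(Z, r) = Z + r
w(F) = 3 (w(F) = -2 + 5 = 3)
y(C) = 276 (y(C) = -2*(-138) = -1/3*(-828) = 276)
S = -62597
S + y((w(z) - 8)*Y(0)) = -62597 + 276 = -62321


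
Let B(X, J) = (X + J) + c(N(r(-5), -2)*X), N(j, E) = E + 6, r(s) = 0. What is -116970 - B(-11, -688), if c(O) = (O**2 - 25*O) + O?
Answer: -119263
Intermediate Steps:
N(j, E) = 6 + E
c(O) = O**2 - 24*O
B(X, J) = J + X + 4*X*(-24 + 4*X) (B(X, J) = (X + J) + ((6 - 2)*X)*(-24 + (6 - 2)*X) = (J + X) + (4*X)*(-24 + 4*X) = (J + X) + 4*X*(-24 + 4*X) = J + X + 4*X*(-24 + 4*X))
-116970 - B(-11, -688) = -116970 - (-688 - 11 + 16*(-11)*(-6 - 11)) = -116970 - (-688 - 11 + 16*(-11)*(-17)) = -116970 - (-688 - 11 + 2992) = -116970 - 1*2293 = -116970 - 2293 = -119263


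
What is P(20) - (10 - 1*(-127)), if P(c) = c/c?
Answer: -136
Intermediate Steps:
P(c) = 1
P(20) - (10 - 1*(-127)) = 1 - (10 - 1*(-127)) = 1 - (10 + 127) = 1 - 1*137 = 1 - 137 = -136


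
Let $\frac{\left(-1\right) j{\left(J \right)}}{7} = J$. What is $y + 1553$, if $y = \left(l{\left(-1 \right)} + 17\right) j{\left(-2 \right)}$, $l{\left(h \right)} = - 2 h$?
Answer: $1819$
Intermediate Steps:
$j{\left(J \right)} = - 7 J$
$y = 266$ ($y = \left(\left(-2\right) \left(-1\right) + 17\right) \left(\left(-7\right) \left(-2\right)\right) = \left(2 + 17\right) 14 = 19 \cdot 14 = 266$)
$y + 1553 = 266 + 1553 = 1819$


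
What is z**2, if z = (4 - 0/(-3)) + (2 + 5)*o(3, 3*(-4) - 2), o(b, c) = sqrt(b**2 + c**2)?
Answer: 10061 + 56*sqrt(205) ≈ 10863.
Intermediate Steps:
z = 4 + 7*sqrt(205) (z = (4 - 0/(-3)) + (2 + 5)*sqrt(3**2 + (3*(-4) - 2)**2) = (4 - 0*(-1)/3) + 7*sqrt(9 + (-12 - 2)**2) = (4 - 1*0) + 7*sqrt(9 + (-14)**2) = (4 + 0) + 7*sqrt(9 + 196) = 4 + 7*sqrt(205) ≈ 104.22)
z**2 = (4 + 7*sqrt(205))**2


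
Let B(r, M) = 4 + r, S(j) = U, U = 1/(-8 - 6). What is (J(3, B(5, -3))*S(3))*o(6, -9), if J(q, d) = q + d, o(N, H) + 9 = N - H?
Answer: -36/7 ≈ -5.1429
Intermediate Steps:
U = -1/14 (U = 1/(-14) = -1/14 ≈ -0.071429)
S(j) = -1/14
o(N, H) = -9 + N - H (o(N, H) = -9 + (N - H) = -9 + N - H)
J(q, d) = d + q
(J(3, B(5, -3))*S(3))*o(6, -9) = (((4 + 5) + 3)*(-1/14))*(-9 + 6 - 1*(-9)) = ((9 + 3)*(-1/14))*(-9 + 6 + 9) = (12*(-1/14))*6 = -6/7*6 = -36/7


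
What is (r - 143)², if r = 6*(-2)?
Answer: 24025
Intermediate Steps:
r = -12
(r - 143)² = (-12 - 143)² = (-155)² = 24025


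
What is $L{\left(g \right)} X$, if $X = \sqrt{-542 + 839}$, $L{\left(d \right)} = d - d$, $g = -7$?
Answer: $0$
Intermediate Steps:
$L{\left(d \right)} = 0$
$X = 3 \sqrt{33}$ ($X = \sqrt{297} = 3 \sqrt{33} \approx 17.234$)
$L{\left(g \right)} X = 0 \cdot 3 \sqrt{33} = 0$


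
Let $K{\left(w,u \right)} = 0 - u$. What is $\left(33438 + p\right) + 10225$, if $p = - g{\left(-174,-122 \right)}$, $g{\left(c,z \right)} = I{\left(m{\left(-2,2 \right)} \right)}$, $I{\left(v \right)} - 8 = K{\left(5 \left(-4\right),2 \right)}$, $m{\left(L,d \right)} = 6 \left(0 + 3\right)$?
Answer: $43657$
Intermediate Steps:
$m{\left(L,d \right)} = 18$ ($m{\left(L,d \right)} = 6 \cdot 3 = 18$)
$K{\left(w,u \right)} = - u$
$I{\left(v \right)} = 6$ ($I{\left(v \right)} = 8 - 2 = 6$)
$g{\left(c,z \right)} = 6$
$p = -6$ ($p = \left(-1\right) 6 = -6$)
$\left(33438 + p\right) + 10225 = \left(33438 - 6\right) + 10225 = 33432 + 10225 = 43657$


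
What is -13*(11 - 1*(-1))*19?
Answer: -2964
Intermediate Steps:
-13*(11 - 1*(-1))*19 = -13*(11 + 1)*19 = -13*12*19 = -156*19 = -2964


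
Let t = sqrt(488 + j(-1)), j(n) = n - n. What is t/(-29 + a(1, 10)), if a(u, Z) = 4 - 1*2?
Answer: -2*sqrt(122)/27 ≈ -0.81818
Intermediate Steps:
a(u, Z) = 2 (a(u, Z) = 4 - 2 = 2)
j(n) = 0
t = 2*sqrt(122) (t = sqrt(488 + 0) = sqrt(488) = 2*sqrt(122) ≈ 22.091)
t/(-29 + a(1, 10)) = (2*sqrt(122))/(-29 + 2) = (2*sqrt(122))/(-27) = -2*sqrt(122)/27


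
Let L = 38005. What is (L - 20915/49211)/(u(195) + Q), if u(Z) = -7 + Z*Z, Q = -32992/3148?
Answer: 735940675590/735997698349 ≈ 0.99992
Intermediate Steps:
Q = -8248/787 (Q = -32992*1/3148 = -8248/787 ≈ -10.480)
u(Z) = -7 + Z²
(L - 20915/49211)/(u(195) + Q) = (38005 - 20915/49211)/((-7 + 195²) - 8248/787) = (38005 - 20915*1/49211)/((-7 + 38025) - 8248/787) = (38005 - 20915/49211)/(38018 - 8248/787) = 1870243140/(49211*(29911918/787)) = (1870243140/49211)*(787/29911918) = 735940675590/735997698349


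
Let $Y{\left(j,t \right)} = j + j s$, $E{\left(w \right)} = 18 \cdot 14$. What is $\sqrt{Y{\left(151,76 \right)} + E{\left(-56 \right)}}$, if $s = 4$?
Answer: $\sqrt{1007} \approx 31.733$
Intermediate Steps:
$E{\left(w \right)} = 252$
$Y{\left(j,t \right)} = 5 j$ ($Y{\left(j,t \right)} = j + j 4 = j + 4 j = 5 j$)
$\sqrt{Y{\left(151,76 \right)} + E{\left(-56 \right)}} = \sqrt{5 \cdot 151 + 252} = \sqrt{755 + 252} = \sqrt{1007}$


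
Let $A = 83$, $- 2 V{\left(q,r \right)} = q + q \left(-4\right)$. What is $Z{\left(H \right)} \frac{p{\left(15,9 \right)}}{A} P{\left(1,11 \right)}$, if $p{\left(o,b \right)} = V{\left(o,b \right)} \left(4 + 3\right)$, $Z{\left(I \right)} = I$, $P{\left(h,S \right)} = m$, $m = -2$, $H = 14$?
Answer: $- \frac{4410}{83} \approx -53.133$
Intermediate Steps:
$V{\left(q,r \right)} = \frac{3 q}{2}$ ($V{\left(q,r \right)} = - \frac{q + q \left(-4\right)}{2} = - \frac{q - 4 q}{2} = - \frac{\left(-3\right) q}{2} = \frac{3 q}{2}$)
$P{\left(h,S \right)} = -2$
$p{\left(o,b \right)} = \frac{21 o}{2}$ ($p{\left(o,b \right)} = \frac{3 o}{2} \left(4 + 3\right) = \frac{3 o}{2} \cdot 7 = \frac{21 o}{2}$)
$Z{\left(H \right)} \frac{p{\left(15,9 \right)}}{A} P{\left(1,11 \right)} = 14 \frac{\frac{21}{2} \cdot 15}{83} \left(-2\right) = 14 \cdot \frac{315}{2} \cdot \frac{1}{83} \left(-2\right) = 14 \cdot \frac{315}{166} \left(-2\right) = \frac{2205}{83} \left(-2\right) = - \frac{4410}{83}$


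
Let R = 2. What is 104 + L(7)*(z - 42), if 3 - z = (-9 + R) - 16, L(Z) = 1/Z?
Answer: 712/7 ≈ 101.71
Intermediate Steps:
z = 26 (z = 3 - ((-9 + 2) - 16) = 3 - (-7 - 16) = 3 - 1*(-23) = 3 + 23 = 26)
104 + L(7)*(z - 42) = 104 + (26 - 42)/7 = 104 + (⅐)*(-16) = 104 - 16/7 = 712/7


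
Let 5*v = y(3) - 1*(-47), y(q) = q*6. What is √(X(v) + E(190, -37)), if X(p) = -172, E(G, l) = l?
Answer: I*√209 ≈ 14.457*I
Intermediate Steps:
y(q) = 6*q
v = 13 (v = (6*3 - 1*(-47))/5 = (18 + 47)/5 = (⅕)*65 = 13)
√(X(v) + E(190, -37)) = √(-172 - 37) = √(-209) = I*√209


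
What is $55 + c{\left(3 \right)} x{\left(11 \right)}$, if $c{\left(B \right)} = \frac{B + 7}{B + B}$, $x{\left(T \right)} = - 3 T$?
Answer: $0$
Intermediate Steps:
$c{\left(B \right)} = \frac{7 + B}{2 B}$
$55 + c{\left(3 \right)} x{\left(11 \right)} = 55 + \frac{7 + 3}{2 \cdot 3} \left(\left(-3\right) 11\right) = 55 + \frac{1}{2} \cdot \frac{1}{3} \cdot 10 \left(-33\right) = 55 + \frac{5}{3} \left(-33\right) = 55 - 55 = 0$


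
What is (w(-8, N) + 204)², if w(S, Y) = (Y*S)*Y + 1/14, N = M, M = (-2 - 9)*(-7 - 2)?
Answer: 1198707471025/196 ≈ 6.1159e+9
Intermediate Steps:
M = 99 (M = -11*(-9) = 99)
N = 99
w(S, Y) = 1/14 + S*Y² (w(S, Y) = (S*Y)*Y + 1/14 = S*Y² + 1/14 = 1/14 + S*Y²)
(w(-8, N) + 204)² = ((1/14 - 8*99²) + 204)² = ((1/14 - 8*9801) + 204)² = ((1/14 - 78408) + 204)² = (-1097711/14 + 204)² = (-1094855/14)² = 1198707471025/196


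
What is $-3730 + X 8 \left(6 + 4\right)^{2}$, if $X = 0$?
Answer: $-3730$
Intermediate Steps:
$-3730 + X 8 \left(6 + 4\right)^{2} = -3730 + 0 \cdot 8 \left(6 + 4\right)^{2} = -3730 + 0 \cdot 10^{2} = -3730 + 0 \cdot 100 = -3730 + 0 = -3730$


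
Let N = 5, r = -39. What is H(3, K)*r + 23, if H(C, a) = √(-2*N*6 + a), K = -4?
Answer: 23 - 312*I ≈ 23.0 - 312.0*I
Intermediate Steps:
H(C, a) = √(-60 + a) (H(C, a) = √(-2*5*6 + a) = √(-10*6 + a) = √(-60 + a))
H(3, K)*r + 23 = √(-60 - 4)*(-39) + 23 = √(-64)*(-39) + 23 = (8*I)*(-39) + 23 = -312*I + 23 = 23 - 312*I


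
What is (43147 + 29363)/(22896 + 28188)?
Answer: 12085/8514 ≈ 1.4194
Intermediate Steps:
(43147 + 29363)/(22896 + 28188) = 72510/51084 = 72510*(1/51084) = 12085/8514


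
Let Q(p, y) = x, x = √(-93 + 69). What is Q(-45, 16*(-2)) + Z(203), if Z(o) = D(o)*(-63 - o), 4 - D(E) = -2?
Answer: -1596 + 2*I*√6 ≈ -1596.0 + 4.899*I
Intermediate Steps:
D(E) = 6 (D(E) = 4 - 1*(-2) = 4 + 2 = 6)
x = 2*I*√6 (x = √(-24) = 2*I*√6 ≈ 4.899*I)
Z(o) = -378 - 6*o (Z(o) = 6*(-63 - o) = -378 - 6*o)
Q(p, y) = 2*I*√6
Q(-45, 16*(-2)) + Z(203) = 2*I*√6 + (-378 - 6*203) = 2*I*√6 + (-378 - 1218) = 2*I*√6 - 1596 = -1596 + 2*I*√6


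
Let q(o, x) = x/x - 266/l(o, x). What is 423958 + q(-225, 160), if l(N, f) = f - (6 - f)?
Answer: 66561430/157 ≈ 4.2396e+5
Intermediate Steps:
l(N, f) = -6 + 2*f (l(N, f) = f + (-6 + f) = -6 + 2*f)
q(o, x) = 1 - 266/(-6 + 2*x) (q(o, x) = x/x - 266/(-6 + 2*x) = 1 - 266/(-6 + 2*x))
423958 + q(-225, 160) = 423958 + (-136 + 160)/(-3 + 160) = 423958 + 24/157 = 66561430/157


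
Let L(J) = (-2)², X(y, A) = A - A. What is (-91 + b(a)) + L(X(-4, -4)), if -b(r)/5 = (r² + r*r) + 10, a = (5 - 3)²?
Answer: -297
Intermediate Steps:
X(y, A) = 0
L(J) = 4
a = 4 (a = 2² = 4)
b(r) = -50 - 10*r² (b(r) = -5*((r² + r*r) + 10) = -5*((r² + r²) + 10) = -5*(2*r² + 10) = -5*(10 + 2*r²) = -50 - 10*r²)
(-91 + b(a)) + L(X(-4, -4)) = (-91 + (-50 - 10*4²)) + 4 = (-91 + (-50 - 10*16)) + 4 = (-91 + (-50 - 160)) + 4 = (-91 - 210) + 4 = -301 + 4 = -297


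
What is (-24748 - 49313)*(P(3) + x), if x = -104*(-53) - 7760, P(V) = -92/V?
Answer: 168760332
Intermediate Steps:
x = -2248 (x = 5512 - 7760 = -2248)
(-24748 - 49313)*(P(3) + x) = (-24748 - 49313)*(-92/3 - 2248) = -74061*(-92*⅓ - 2248) = -74061*(-92/3 - 2248) = -74061*(-6836/3) = 168760332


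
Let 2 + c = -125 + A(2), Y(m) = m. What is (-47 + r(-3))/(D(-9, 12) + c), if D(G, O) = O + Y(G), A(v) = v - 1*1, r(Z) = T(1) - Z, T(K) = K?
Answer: 43/123 ≈ 0.34959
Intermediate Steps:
r(Z) = 1 - Z
A(v) = -1 + v (A(v) = v - 1 = -1 + v)
D(G, O) = G + O (D(G, O) = O + G = G + O)
c = -126 (c = -2 + (-125 + (-1 + 2)) = -2 + (-125 + 1) = -2 - 124 = -126)
(-47 + r(-3))/(D(-9, 12) + c) = (-47 + (1 - 1*(-3)))/((-9 + 12) - 126) = (-47 + (1 + 3))/(3 - 126) = (-47 + 4)/(-123) = -43*(-1/123) = 43/123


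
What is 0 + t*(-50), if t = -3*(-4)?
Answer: -600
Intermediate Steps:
t = 12
0 + t*(-50) = 0 + 12*(-50) = 0 - 600 = -600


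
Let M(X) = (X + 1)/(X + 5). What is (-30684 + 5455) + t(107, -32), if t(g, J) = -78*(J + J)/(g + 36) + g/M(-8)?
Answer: -1936414/77 ≈ -25148.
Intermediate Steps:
M(X) = (1 + X)/(5 + X)
t(g, J) = 3*g/7 - 156*J/(36 + g) (t(g, J) = -78*(J + J)/(g + 36) + g/(((1 - 8)/(5 - 8))) = -78*2*J/(36 + g) + g/((-7/(-3))) = -78*2*J/(36 + g) + g/((-1/3*(-7))) = -78*2*J/(36 + g) + g/(7/3) = -156*J/(36 + g) + g*(3/7) = -156*J/(36 + g) + 3*g/7 = 3*g/7 - 156*J/(36 + g))
(-30684 + 5455) + t(107, -32) = (-30684 + 5455) + 3*(107**2 - 364*(-32) + 36*107)/(7*(36 + 107)) = -25229 + (3/7)*(11449 + 11648 + 3852)/143 = -25229 + (3/7)*(1/143)*26949 = -25229 + 6219/77 = -1936414/77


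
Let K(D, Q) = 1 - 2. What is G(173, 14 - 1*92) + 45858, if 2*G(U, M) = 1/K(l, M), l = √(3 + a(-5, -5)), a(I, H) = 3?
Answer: 91715/2 ≈ 45858.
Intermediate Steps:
l = √6 (l = √(3 + 3) = √6 ≈ 2.4495)
K(D, Q) = -1
G(U, M) = -½ (G(U, M) = (½)/(-1) = (½)*(-1) = -½)
G(173, 14 - 1*92) + 45858 = -½ + 45858 = 91715/2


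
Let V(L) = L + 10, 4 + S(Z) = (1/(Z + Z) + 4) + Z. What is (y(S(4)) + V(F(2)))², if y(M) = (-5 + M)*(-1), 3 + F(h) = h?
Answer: 6241/64 ≈ 97.516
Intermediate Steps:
F(h) = -3 + h
S(Z) = Z + 1/(2*Z) (S(Z) = -4 + ((1/(Z + Z) + 4) + Z) = -4 + ((1/(2*Z) + 4) + Z) = -4 + ((4 + 1/(2*Z)) + Z) = -4 + (4 + Z + 1/(2*Z)) = Z + 1/(2*Z))
y(M) = 5 - M
V(L) = 10 + L
(y(S(4)) + V(F(2)))² = ((5 - (4 + (½)/4)) + (10 + (-3 + 2)))² = ((5 - (4 + (½)*(¼))) + (10 - 1))² = ((5 - (4 + ⅛)) + 9)² = ((5 - 1*33/8) + 9)² = ((5 - 33/8) + 9)² = (7/8 + 9)² = (79/8)² = 6241/64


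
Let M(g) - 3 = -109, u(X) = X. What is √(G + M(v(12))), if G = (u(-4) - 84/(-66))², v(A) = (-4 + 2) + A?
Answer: I*√11926/11 ≈ 9.9278*I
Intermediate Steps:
v(A) = -2 + A
M(g) = -106 (M(g) = 3 - 109 = -106)
G = 900/121 (G = (-4 - 84/(-66))² = (-4 - 84*(-1/66))² = (-4 + 14/11)² = (-30/11)² = 900/121 ≈ 7.4380)
√(G + M(v(12))) = √(900/121 - 106) = √(-11926/121) = I*√11926/11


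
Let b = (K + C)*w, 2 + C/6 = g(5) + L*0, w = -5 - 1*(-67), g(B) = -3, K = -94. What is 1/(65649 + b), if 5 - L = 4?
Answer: 1/57961 ≈ 1.7253e-5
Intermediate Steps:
L = 1 (L = 5 - 1*4 = 5 - 4 = 1)
w = 62 (w = -5 + 67 = 62)
C = -30 (C = -12 + 6*(-3 + 1*0) = -12 + 6*(-3 + 0) = -12 + 6*(-3) = -12 - 18 = -30)
b = -7688 (b = (-94 - 30)*62 = -124*62 = -7688)
1/(65649 + b) = 1/(65649 - 7688) = 1/57961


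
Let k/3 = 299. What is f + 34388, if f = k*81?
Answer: 107045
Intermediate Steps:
k = 897 (k = 3*299 = 897)
f = 72657 (f = 897*81 = 72657)
f + 34388 = 72657 + 34388 = 107045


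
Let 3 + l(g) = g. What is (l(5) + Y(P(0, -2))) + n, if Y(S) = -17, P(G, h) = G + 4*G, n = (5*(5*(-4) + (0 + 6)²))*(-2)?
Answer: -175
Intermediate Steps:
l(g) = -3 + g
n = -160 (n = (5*(-20 + 6²))*(-2) = (5*(-20 + 36))*(-2) = (5*16)*(-2) = 80*(-2) = -160)
P(G, h) = 5*G
(l(5) + Y(P(0, -2))) + n = ((-3 + 5) - 17) - 160 = (2 - 17) - 160 = -15 - 160 = -175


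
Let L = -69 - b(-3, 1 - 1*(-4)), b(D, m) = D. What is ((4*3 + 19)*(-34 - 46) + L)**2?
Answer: 6482116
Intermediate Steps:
L = -66 (L = -69 - 1*(-3) = -69 + 3 = -66)
((4*3 + 19)*(-34 - 46) + L)**2 = ((4*3 + 19)*(-34 - 46) - 66)**2 = ((12 + 19)*(-80) - 66)**2 = (31*(-80) - 66)**2 = (-2480 - 66)**2 = (-2546)**2 = 6482116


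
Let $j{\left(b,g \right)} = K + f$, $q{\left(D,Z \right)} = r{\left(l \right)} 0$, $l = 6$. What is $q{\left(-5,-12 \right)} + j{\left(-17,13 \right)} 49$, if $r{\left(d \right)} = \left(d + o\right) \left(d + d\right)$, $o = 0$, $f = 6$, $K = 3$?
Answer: $441$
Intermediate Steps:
$r{\left(d \right)} = 2 d^{2}$ ($r{\left(d \right)} = \left(d + 0\right) \left(d + d\right) = d 2 d = 2 d^{2}$)
$q{\left(D,Z \right)} = 0$ ($q{\left(D,Z \right)} = 2 \cdot 6^{2} \cdot 0 = 2 \cdot 36 \cdot 0 = 72 \cdot 0 = 0$)
$j{\left(b,g \right)} = 9$ ($j{\left(b,g \right)} = 3 + 6 = 9$)
$q{\left(-5,-12 \right)} + j{\left(-17,13 \right)} 49 = 0 + 9 \cdot 49 = 0 + 441 = 441$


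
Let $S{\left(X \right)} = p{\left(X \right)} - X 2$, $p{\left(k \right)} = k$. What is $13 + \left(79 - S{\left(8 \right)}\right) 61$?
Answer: $5320$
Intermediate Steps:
$S{\left(X \right)} = - X$ ($S{\left(X \right)} = X - X 2 = X - 2 X = - X$)
$13 + \left(79 - S{\left(8 \right)}\right) 61 = 13 + \left(79 - \left(-1\right) 8\right) 61 = 13 + \left(79 - -8\right) 61 = 13 + \left(79 + 8\right) 61 = 13 + 87 \cdot 61 = 13 + 5307 = 5320$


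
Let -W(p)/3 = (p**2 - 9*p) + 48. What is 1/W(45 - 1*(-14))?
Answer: -1/8994 ≈ -0.00011119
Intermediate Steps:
W(p) = -144 - 3*p**2 + 27*p (W(p) = -3*((p**2 - 9*p) + 48) = -3*(48 + p**2 - 9*p) = -144 - 3*p**2 + 27*p)
1/W(45 - 1*(-14)) = 1/(-144 - 3*(45 - 1*(-14))**2 + 27*(45 - 1*(-14))) = 1/(-144 - 3*(45 + 14)**2 + 27*(45 + 14)) = 1/(-144 - 3*59**2 + 27*59) = 1/(-144 - 3*3481 + 1593) = 1/(-144 - 10443 + 1593) = 1/(-8994) = -1/8994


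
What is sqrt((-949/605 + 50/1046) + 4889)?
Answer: sqrt(4044023581795)/28765 ≈ 69.911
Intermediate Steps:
sqrt((-949/605 + 50/1046) + 4889) = sqrt((-949*1/605 + 50*(1/1046)) + 4889) = sqrt((-949/605 + 25/523) + 4889) = sqrt(-481202/316415 + 4889) = sqrt(1546471733/316415) = sqrt(4044023581795)/28765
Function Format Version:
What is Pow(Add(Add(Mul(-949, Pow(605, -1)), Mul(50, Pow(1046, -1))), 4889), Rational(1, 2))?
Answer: Mul(Rational(1, 28765), Pow(4044023581795, Rational(1, 2))) ≈ 69.911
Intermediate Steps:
Pow(Add(Add(Mul(-949, Pow(605, -1)), Mul(50, Pow(1046, -1))), 4889), Rational(1, 2)) = Pow(Add(Add(Mul(-949, Rational(1, 605)), Mul(50, Rational(1, 1046))), 4889), Rational(1, 2)) = Pow(Add(Add(Rational(-949, 605), Rational(25, 523)), 4889), Rational(1, 2)) = Pow(Add(Rational(-481202, 316415), 4889), Rational(1, 2)) = Pow(Rational(1546471733, 316415), Rational(1, 2)) = Mul(Rational(1, 28765), Pow(4044023581795, Rational(1, 2)))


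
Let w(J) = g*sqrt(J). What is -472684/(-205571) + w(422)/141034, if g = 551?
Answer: 472684/205571 + 551*sqrt(422)/141034 ≈ 2.3796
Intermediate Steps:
w(J) = 551*sqrt(J)
-472684/(-205571) + w(422)/141034 = -472684/(-205571) + (551*sqrt(422))/141034 = -472684*(-1/205571) + (551*sqrt(422))*(1/141034) = 472684/205571 + 551*sqrt(422)/141034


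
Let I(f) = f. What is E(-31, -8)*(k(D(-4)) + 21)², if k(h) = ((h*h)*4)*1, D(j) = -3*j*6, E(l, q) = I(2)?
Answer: 861706098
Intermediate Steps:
E(l, q) = 2
D(j) = -18*j
k(h) = 4*h² (k(h) = (h²*4)*1 = (4*h²)*1 = 4*h²)
E(-31, -8)*(k(D(-4)) + 21)² = 2*(4*(-18*(-4))² + 21)² = 2*(4*72² + 21)² = 2*(4*5184 + 21)² = 2*(20736 + 21)² = 2*20757² = 2*430853049 = 861706098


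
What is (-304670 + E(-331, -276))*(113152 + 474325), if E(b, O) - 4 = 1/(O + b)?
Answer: -108643451070451/607 ≈ -1.7898e+11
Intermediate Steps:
E(b, O) = 4 + 1/(O + b)
(-304670 + E(-331, -276))*(113152 + 474325) = (-304670 + (1 + 4*(-276) + 4*(-331))/(-276 - 331))*(113152 + 474325) = (-304670 + (1 - 1104 - 1324)/(-607))*587477 = (-304670 - 1/607*(-2427))*587477 = (-304670 + 2427/607)*587477 = -184932263/607*587477 = -108643451070451/607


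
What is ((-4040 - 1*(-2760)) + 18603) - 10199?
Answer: 7124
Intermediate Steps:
((-4040 - 1*(-2760)) + 18603) - 10199 = ((-4040 + 2760) + 18603) - 10199 = (-1280 + 18603) - 10199 = 17323 - 10199 = 7124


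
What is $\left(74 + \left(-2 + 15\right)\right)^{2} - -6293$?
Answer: $13862$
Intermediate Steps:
$\left(74 + \left(-2 + 15\right)\right)^{2} - -6293 = \left(74 + 13\right)^{2} + 6293 = 87^{2} + 6293 = 7569 + 6293 = 13862$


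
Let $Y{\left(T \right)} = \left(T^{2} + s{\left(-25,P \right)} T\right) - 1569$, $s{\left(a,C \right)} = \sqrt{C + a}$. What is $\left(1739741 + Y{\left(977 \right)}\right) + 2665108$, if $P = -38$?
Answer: $5357809 + 2931 i \sqrt{7} \approx 5.3578 \cdot 10^{6} + 7754.7 i$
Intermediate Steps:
$Y{\left(T \right)} = -1569 + T^{2} + 3 i T \sqrt{7}$ ($Y{\left(T \right)} = \left(T^{2} + \sqrt{-38 - 25} T\right) - 1569 = \left(T^{2} + \sqrt{-63} T\right) - 1569 = \left(T^{2} + 3 i \sqrt{7} T\right) - 1569 = \left(T^{2} + 3 i T \sqrt{7}\right) - 1569 = -1569 + T^{2} + 3 i T \sqrt{7}$)
$\left(1739741 + Y{\left(977 \right)}\right) + 2665108 = \left(1739741 + \left(-1569 + 977^{2} + 3 i 977 \sqrt{7}\right)\right) + 2665108 = \left(1739741 + \left(-1569 + 954529 + 2931 i \sqrt{7}\right)\right) + 2665108 = \left(1739741 + \left(952960 + 2931 i \sqrt{7}\right)\right) + 2665108 = \left(2692701 + 2931 i \sqrt{7}\right) + 2665108 = 5357809 + 2931 i \sqrt{7}$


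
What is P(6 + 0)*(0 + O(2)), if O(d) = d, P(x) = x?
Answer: 12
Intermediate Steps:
P(6 + 0)*(0 + O(2)) = (6 + 0)*(0 + 2) = 6*2 = 12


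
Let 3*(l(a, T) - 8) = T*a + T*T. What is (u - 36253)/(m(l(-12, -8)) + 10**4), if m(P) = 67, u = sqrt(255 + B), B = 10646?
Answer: -36253/10067 + sqrt(10901)/10067 ≈ -3.5908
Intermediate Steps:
l(a, T) = 8 + T**2/3 + T*a/3 (l(a, T) = 8 + (T*a + T*T)/3 = 8 + (T*a + T**2)/3 = 8 + (T**2 + T*a)/3 = 8 + (T**2/3 + T*a/3) = 8 + T**2/3 + T*a/3)
u = sqrt(10901) (u = sqrt(255 + 10646) = sqrt(10901) ≈ 104.41)
(u - 36253)/(m(l(-12, -8)) + 10**4) = (sqrt(10901) - 36253)/(67 + 10**4) = (-36253 + sqrt(10901))/(67 + 10000) = (-36253 + sqrt(10901))/10067 = (-36253 + sqrt(10901))*(1/10067) = -36253/10067 + sqrt(10901)/10067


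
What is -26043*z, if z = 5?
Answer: -130215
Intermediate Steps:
-26043*z = -26043*5 = -130215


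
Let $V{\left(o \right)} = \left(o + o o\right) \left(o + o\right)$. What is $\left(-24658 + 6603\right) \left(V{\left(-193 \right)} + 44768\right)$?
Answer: $257443500640$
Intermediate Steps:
$V{\left(o \right)} = 2 o \left(o + o^{2}\right)$ ($V{\left(o \right)} = \left(o + o^{2}\right) 2 o = 2 o \left(o + o^{2}\right)$)
$\left(-24658 + 6603\right) \left(V{\left(-193 \right)} + 44768\right) = \left(-24658 + 6603\right) \left(2 \left(-193\right)^{2} \left(1 - 193\right) + 44768\right) = - 18055 \left(2 \cdot 37249 \left(-192\right) + 44768\right) = - 18055 \left(-14303616 + 44768\right) = \left(-18055\right) \left(-14258848\right) = 257443500640$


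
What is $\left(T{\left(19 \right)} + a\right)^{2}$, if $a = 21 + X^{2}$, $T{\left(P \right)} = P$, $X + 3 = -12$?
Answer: $70225$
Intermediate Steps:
$X = -15$ ($X = -3 - 12 = -15$)
$a = 246$ ($a = 21 + \left(-15\right)^{2} = 21 + 225 = 246$)
$\left(T{\left(19 \right)} + a\right)^{2} = \left(19 + 246\right)^{2} = 265^{2} = 70225$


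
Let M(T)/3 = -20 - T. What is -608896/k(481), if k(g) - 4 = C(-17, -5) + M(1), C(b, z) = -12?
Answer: 8576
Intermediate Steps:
M(T) = -60 - 3*T (M(T) = 3*(-20 - T) = -60 - 3*T)
k(g) = -71 (k(g) = 4 + (-12 + (-60 - 3*1)) = 4 + (-12 + (-60 - 3)) = 4 + (-12 - 63) = 4 - 75 = -71)
-608896/k(481) = -608896/(-71) = -608896*(-1/71) = 8576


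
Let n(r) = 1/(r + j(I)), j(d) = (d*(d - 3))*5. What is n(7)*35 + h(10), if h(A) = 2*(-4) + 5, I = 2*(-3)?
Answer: -796/277 ≈ -2.8736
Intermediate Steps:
I = -6
j(d) = 5*d*(-3 + d) (j(d) = (d*(-3 + d))*5 = 5*d*(-3 + d))
h(A) = -3 (h(A) = -8 + 5 = -3)
n(r) = 1/(270 + r) (n(r) = 1/(r + 5*(-6)*(-3 - 6)) = 1/(r + 5*(-6)*(-9)) = 1/(r + 270) = 1/(270 + r))
n(7)*35 + h(10) = 35/(270 + 7) - 3 = 35/277 - 3 = -796/277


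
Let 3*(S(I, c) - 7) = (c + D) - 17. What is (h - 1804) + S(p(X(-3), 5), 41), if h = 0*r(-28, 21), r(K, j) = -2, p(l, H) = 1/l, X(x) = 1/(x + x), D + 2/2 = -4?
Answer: -5372/3 ≈ -1790.7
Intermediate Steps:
D = -5 (D = -1 - 4 = -5)
X(x) = 1/(2*x)
S(I, c) = -⅓ + c/3 (S(I, c) = 7 + ((c - 5) - 17)/3 = 7 + ((-5 + c) - 17)/3 = 7 + (-22 + c)/3 = 7 + (-22/3 + c/3) = -⅓ + c/3)
h = 0 (h = 0*(-2) = 0)
(h - 1804) + S(p(X(-3), 5), 41) = (0 - 1804) + (-⅓ + (⅓)*41) = -1804 + (-⅓ + 41/3) = -1804 + 40/3 = -5372/3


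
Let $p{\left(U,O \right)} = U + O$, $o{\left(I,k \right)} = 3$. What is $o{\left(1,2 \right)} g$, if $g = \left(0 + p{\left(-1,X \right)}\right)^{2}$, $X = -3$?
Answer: $48$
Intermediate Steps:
$p{\left(U,O \right)} = O + U$
$g = 16$ ($g = \left(0 - 4\right)^{2} = \left(-4\right)^{2} = 16$)
$o{\left(1,2 \right)} g = 3 \cdot 16 = 48$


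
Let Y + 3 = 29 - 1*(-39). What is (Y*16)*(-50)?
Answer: -52000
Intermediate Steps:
Y = 65 (Y = -3 + (29 - 1*(-39)) = -3 + (29 + 39) = -3 + 68 = 65)
(Y*16)*(-50) = (65*16)*(-50) = 1040*(-50) = -52000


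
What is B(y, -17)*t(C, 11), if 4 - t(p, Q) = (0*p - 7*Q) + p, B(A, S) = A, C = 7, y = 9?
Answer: 666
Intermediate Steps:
t(p, Q) = 4 - p + 7*Q (t(p, Q) = 4 - ((0*p - 7*Q) + p) = 4 - ((0 - 7*Q) + p) = 4 - (-7*Q + p) = 4 - (p - 7*Q) = 4 + (-p + 7*Q) = 4 - p + 7*Q)
B(y, -17)*t(C, 11) = 9*(4 - 1*7 + 7*11) = 9*(4 - 7 + 77) = 9*74 = 666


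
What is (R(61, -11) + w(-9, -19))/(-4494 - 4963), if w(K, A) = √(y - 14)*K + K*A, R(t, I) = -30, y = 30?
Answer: -15/1351 ≈ -0.011103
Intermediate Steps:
w(K, A) = 4*K + A*K (w(K, A) = √(30 - 14)*K + K*A = √16*K + A*K = 4*K + A*K)
(R(61, -11) + w(-9, -19))/(-4494 - 4963) = (-30 - 9*(4 - 19))/(-4494 - 4963) = (-30 - 9*(-15))/(-9457) = (-30 + 135)*(-1/9457) = 105*(-1/9457) = -15/1351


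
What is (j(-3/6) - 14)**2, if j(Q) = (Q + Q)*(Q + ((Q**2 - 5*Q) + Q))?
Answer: 3969/16 ≈ 248.06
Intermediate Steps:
j(Q) = 2*Q*(Q**2 - 3*Q) (j(Q) = (2*Q)*(Q + (Q**2 - 4*Q)) = (2*Q)*(Q**2 - 3*Q) = 2*Q*(Q**2 - 3*Q))
(j(-3/6) - 14)**2 = (2*(-3/6)**2*(-3 - 3/6) - 14)**2 = (2*(-3*1/6)**2*(-3 - 3*1/6) - 14)**2 = (2*(-1/2)**2*(-3 - 1/2) - 14)**2 = (2*(1/4)*(-7/2) - 14)**2 = (-7/4 - 14)**2 = (-63/4)**2 = 3969/16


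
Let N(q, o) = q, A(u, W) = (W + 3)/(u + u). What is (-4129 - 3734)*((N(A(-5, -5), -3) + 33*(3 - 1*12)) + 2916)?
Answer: -102973848/5 ≈ -2.0595e+7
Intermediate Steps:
A(u, W) = (3 + W)/(2*u) (A(u, W) = (3 + W)/((2*u)) = (3 + W)*(1/(2*u)) = (3 + W)/(2*u))
(-4129 - 3734)*((N(A(-5, -5), -3) + 33*(3 - 1*12)) + 2916) = (-4129 - 3734)*(((½)*(3 - 5)/(-5) + 33*(3 - 1*12)) + 2916) = -7863*(((½)*(-⅕)*(-2) + 33*(3 - 12)) + 2916) = -7863*((⅕ + 33*(-9)) + 2916) = -7863*((⅕ - 297) + 2916) = -7863*(-1484/5 + 2916) = -7863*13096/5 = -102973848/5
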